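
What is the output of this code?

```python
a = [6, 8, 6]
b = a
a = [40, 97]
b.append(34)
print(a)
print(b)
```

Key concept: rebinding vs mutation: a is rebound to a new list, b still points at the original.
Step by step:
`a = [6, 8, 6]` → a = [6, 8, 6]
`b = a` → b = [6, 8, 6] (same object as a)
`a = [40, 97]` → a = [40, 97]
`b.append(34)` → b = [6, 8, 6, 34]
`print(a)` → prints [40, 97]
`print(b)` → prints [6, 8, 6, 34]

Answer:
[40, 97]
[6, 8, 6, 34]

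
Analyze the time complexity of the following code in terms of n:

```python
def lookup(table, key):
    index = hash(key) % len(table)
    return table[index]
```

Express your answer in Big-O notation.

This is Hash table lookup (average case). Time complexity: O(1).

Answer: O(1)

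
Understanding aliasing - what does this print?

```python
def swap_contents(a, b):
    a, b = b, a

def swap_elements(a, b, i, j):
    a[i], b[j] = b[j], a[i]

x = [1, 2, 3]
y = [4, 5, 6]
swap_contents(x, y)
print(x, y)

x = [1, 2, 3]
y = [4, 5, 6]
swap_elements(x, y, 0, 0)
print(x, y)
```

Key concept: parameter rebinding vs mutation.
Step by step:
`x = [1, 2, 3]` → x = [1, 2, 3]
`y = [4, 5, 6]` → y = [4, 5, 6]
`swap_contents(x, y)` → no visible change to tracked variables
`print(x, y)` → prints [1, 2, 3] [4, 5, 6]
`x = [1, 2, 3]` → x = [1, 2, 3]
`y = [4, 5, 6]` → y = [4, 5, 6]
`swap_elements(x, y, 0, 0)` → x = [4, 2, 3]; y = [1, 5, 6]
`print(x, y)` → prints [4, 2, 3] [1, 5, 6]

Answer:
[1, 2, 3] [4, 5, 6]
[4, 2, 3] [1, 5, 6]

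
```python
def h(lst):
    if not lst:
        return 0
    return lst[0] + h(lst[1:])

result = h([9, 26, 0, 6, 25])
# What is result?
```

9 + 26 + 0 + 6 + 25 + 0 = 66

Answer: 66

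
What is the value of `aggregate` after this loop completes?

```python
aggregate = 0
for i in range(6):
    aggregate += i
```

Sum of 0 to 5 = 15
`aggregate` takes the values: 0 → 1 → 3 → 6 → 10 → 15

Answer: 15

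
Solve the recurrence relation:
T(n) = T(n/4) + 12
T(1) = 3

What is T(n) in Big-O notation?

Each step divides n by 4 and adds 12. After log_4(n) steps we reach T(1)=3. So T(n) = 12·log_4(n) + 3 = O(log n).

Answer: O(log n)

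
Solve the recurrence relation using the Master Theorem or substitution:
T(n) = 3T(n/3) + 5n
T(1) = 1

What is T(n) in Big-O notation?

By Master Theorem: a=3, b=3, f(n)=5n. Since log_3(3) = 1 and f(n) = Θ(n^1), Case 2 applies. T(n) = O(n log n).

Answer: O(n log n)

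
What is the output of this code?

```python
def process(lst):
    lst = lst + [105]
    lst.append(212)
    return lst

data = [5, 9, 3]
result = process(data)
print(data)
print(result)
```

Key concept: rebinding parameter vs mutation.
Step by step:
`data = [5, 9, 3]` → data = [5, 9, 3]
`result = process(data)` → result = [5, 9, 3, 105, 212]
`print(data)` → prints [5, 9, 3]
`print(result)` → prints [5, 9, 3, 105, 212]

Answer:
[5, 9, 3]
[5, 9, 3, 105, 212]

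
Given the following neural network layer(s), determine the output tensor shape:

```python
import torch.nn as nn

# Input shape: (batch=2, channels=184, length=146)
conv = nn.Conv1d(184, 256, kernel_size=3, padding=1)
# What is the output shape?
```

Input: (2, 184, 146) -> Output: (2, 256, 146)

Answer: (2, 256, 146)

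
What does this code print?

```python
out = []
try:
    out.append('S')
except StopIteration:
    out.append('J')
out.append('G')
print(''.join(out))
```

Execution trace: 'S' (try body, no exception) → 'G' (after the try/except). Output: SG

Answer: SG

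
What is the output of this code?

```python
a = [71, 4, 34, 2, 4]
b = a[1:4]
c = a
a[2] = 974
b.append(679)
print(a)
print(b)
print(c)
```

Key concept: slice vs alias.
Step by step:
`a = [71, 4, 34, 2, 4]` → a = [71, 4, 34, 2, 4]
`b = a[1:4]` → b = [4, 34, 2]
`c = a` → c = [71, 4, 34, 2, 4] (same object as a)
`a[2] = 974` → a = [71, 4, 974, 2, 4] (same object as c); c = [71, 4, 974, 2, 4] (same object as a)
`b.append(679)` → b = [4, 34, 2, 679]
`print(a)` → prints [71, 4, 974, 2, 4]
`print(b)` → prints [4, 34, 2, 679]
`print(c)` → prints [71, 4, 974, 2, 4]

Answer:
[71, 4, 974, 2, 4]
[4, 34, 2, 679]
[71, 4, 974, 2, 4]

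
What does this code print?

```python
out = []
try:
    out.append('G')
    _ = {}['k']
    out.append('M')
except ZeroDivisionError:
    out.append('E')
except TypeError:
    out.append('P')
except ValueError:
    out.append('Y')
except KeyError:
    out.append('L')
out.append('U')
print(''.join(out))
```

Execution trace: 'G' (try body) → 'L' (except KeyError) → 'U' (after the try/except). Output: GLU

Answer: GLU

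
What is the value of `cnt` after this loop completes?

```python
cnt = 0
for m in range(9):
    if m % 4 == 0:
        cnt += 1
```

Count numbers divisible by 4 in range(9)
`cnt` takes the values: 0 → 1 → 2 → 3

Answer: 3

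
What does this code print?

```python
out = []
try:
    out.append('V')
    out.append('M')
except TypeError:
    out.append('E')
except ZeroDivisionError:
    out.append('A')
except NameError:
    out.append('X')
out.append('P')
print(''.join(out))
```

Execution trace: 'V' (try body) → 'M' (try body, no exception) → 'P' (after the try/except). Output: VMP

Answer: VMP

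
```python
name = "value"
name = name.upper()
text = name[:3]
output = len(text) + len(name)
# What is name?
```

Trace:
`name = "value"` → name = 'value'
`name = name.upper()` → name = 'VALUE'
`text = name[:3]` → text = 'VAL'
`output = len(text) + len(name)` → output = 8
So name = 'VALUE'

Answer: 'VALUE'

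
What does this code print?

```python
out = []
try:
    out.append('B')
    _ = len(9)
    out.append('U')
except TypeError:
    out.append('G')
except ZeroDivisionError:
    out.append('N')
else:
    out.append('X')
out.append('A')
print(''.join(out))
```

Execution trace: 'B' (try body) → 'G' (except TypeError) → 'A' (after the try/except). Output: BGA

Answer: BGA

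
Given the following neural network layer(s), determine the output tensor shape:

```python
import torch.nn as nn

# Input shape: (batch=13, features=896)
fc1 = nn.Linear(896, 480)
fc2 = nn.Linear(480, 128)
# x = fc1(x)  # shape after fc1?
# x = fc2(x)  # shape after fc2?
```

Input: (13, 896) -> after fc1: (13, 480) -> Output: (13, 128)

Answer: (13, 128)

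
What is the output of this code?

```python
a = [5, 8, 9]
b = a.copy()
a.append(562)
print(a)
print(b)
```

Key concept: list.copy() creates independent copy.
Step by step:
`a = [5, 8, 9]` → a = [5, 8, 9]
`b = a.copy()` → b = [5, 8, 9]
`a.append(562)` → a = [5, 8, 9, 562]
`print(a)` → prints [5, 8, 9, 562]
`print(b)` → prints [5, 8, 9]

Answer:
[5, 8, 9, 562]
[5, 8, 9]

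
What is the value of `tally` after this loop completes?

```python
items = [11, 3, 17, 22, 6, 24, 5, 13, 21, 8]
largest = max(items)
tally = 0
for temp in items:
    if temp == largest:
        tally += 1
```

Count of max value 24 in [11, 3, 17, 22, 6, 24, 5, 13, 21, 8]
`tally` takes the values: 0 → 1

Answer: 1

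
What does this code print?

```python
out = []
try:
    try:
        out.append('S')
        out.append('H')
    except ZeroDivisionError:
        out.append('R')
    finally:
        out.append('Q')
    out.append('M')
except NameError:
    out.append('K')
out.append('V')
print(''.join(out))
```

Execution trace: 'S' (inner try body) → 'H' (inner try body, no exception) → 'Q' (inner finally) → 'M' (try body, no exception) → 'V' (after the try/except). Output: SHQMV

Answer: SHQMV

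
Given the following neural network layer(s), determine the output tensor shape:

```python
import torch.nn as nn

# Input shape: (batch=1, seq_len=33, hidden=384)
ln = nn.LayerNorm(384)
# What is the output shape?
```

Input: (1, 33, 384) -> Output: (1, 33, 384)

Answer: (1, 33, 384)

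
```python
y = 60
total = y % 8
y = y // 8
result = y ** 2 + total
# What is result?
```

Trace:
`y = 60` → y = 60
`total = y % 8` → total = 4
`y = y // 8` → y = 7
`result = y ** 2 + total` → result = 53
So result = 53

Answer: 53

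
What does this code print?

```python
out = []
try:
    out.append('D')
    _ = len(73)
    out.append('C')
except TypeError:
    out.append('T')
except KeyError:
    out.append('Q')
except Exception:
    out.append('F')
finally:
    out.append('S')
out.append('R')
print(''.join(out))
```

Execution trace: 'D' (try body) → 'T' (except TypeError) → 'S' (finally) → 'R' (after the try/except). Output: DTSR

Answer: DTSR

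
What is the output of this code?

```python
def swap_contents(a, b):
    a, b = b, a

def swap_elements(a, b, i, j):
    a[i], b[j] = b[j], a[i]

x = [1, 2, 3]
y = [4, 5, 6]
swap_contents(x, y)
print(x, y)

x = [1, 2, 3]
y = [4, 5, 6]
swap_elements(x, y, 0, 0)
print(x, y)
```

Key concept: parameter rebinding vs mutation.
Step by step:
`x = [1, 2, 3]` → x = [1, 2, 3]
`y = [4, 5, 6]` → y = [4, 5, 6]
`swap_contents(x, y)` → no visible change to tracked variables
`print(x, y)` → prints [1, 2, 3] [4, 5, 6]
`x = [1, 2, 3]` → x = [1, 2, 3]
`y = [4, 5, 6]` → y = [4, 5, 6]
`swap_elements(x, y, 0, 0)` → x = [4, 2, 3]; y = [1, 5, 6]
`print(x, y)` → prints [4, 2, 3] [1, 5, 6]

Answer:
[1, 2, 3] [4, 5, 6]
[4, 2, 3] [1, 5, 6]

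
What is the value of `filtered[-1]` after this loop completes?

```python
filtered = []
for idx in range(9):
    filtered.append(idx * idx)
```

Last element of squares 0 to 8
`filtered` takes the values: [] → [0] → [0, 1] → [0, 1, 4] → [0, 1, 4, 9] → [0, 1, 4, 9, 16] → [0, 1, 4, 9, 16, 25] → [0, 1, 4, 9, 16, 25, 36] → [0, 1, 4, 9, 16, 25, 36, 49] → [0, 1, 4, 9, 16, 25, 36, 49, 64]
So `filtered[-1]` = 64

Answer: 64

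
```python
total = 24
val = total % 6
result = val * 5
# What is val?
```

Trace:
`total = 24` → total = 24
`val = total % 6` → val = 0
`result = val * 5` → result = 0
So val = 0

Answer: 0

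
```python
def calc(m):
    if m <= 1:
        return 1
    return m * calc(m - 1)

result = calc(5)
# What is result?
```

calc(5) = 5 * 4 * 3 * 2 * 1 = 120

Answer: 120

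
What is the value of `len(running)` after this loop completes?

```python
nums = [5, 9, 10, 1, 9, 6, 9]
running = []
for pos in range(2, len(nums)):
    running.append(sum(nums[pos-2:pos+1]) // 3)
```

Number of 3-element averages
`running` takes the values: [] → [8] → [8, 6] → [8, 6, 6] → [8, 6, 6, 5] → [8, 6, 6, 5, 8]
So `len(running)` = 5

Answer: 5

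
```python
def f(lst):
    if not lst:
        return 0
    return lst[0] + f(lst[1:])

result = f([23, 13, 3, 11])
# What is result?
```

23 + 13 + 3 + 11 + 0 = 50

Answer: 50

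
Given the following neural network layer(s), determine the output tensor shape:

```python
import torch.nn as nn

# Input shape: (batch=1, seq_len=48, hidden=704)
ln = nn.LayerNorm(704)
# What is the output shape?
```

Input: (1, 48, 704) -> Output: (1, 48, 704)

Answer: (1, 48, 704)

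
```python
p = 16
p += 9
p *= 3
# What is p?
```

Trace:
`p = 16` → p = 16
`p += 9` → p = 25
`p *= 3` → p = 75
So p = 75

Answer: 75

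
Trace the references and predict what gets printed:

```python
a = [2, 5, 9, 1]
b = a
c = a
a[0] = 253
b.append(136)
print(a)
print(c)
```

Key concept: multiple aliases.
Step by step:
`a = [2, 5, 9, 1]` → a = [2, 5, 9, 1]
`b = a` → b = [2, 5, 9, 1] (same object as a)
`c = a` → c = [2, 5, 9, 1] (same object as a, b)
`a[0] = 253` → a = [253, 5, 9, 1] (same object as b, c); b = [253, 5, 9, 1] (same object as a, c); c = [253, 5, 9, 1] (same object as a, b)
`b.append(136)` → a = [253, 5, 9, 1, 136] (same object as b, c); b = [253, 5, 9, 1, 136] (same object as a, c); c = [253, 5, 9, 1, 136] (same object as a, b)
`print(a)` → prints [253, 5, 9, 1, 136]
`print(c)` → prints [253, 5, 9, 1, 136]

Answer:
[253, 5, 9, 1, 136]
[253, 5, 9, 1, 136]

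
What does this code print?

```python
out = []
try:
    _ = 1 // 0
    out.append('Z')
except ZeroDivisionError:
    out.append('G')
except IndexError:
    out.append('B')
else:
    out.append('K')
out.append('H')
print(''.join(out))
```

Execution trace: 'G' (except ZeroDivisionError) → 'H' (after the try/except). Output: GH

Answer: GH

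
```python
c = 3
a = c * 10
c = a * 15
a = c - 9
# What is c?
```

Trace:
`c = 3` → c = 3
`a = c * 10` → a = 30
`c = a * 15` → c = 450
`a = c - 9` → a = 441
So c = 450

Answer: 450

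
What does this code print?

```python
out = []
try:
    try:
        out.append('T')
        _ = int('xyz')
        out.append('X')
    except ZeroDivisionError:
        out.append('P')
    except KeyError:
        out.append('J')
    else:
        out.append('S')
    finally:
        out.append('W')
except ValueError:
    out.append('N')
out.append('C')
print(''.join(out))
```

Execution trace: 'T' (try body) → 'W' (finally) → 'N' (outer except ValueError) → 'C' (after the try/except). Output: TWNC

Answer: TWNC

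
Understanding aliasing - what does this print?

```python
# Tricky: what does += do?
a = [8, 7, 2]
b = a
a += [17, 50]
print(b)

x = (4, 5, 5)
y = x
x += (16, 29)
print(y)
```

Key concept: += behavior differs for mutable vs immutable.
Step by step:
`a = [8, 7, 2]` → a = [8, 7, 2]
`b = a` → b = [8, 7, 2] (same object as a)
`a += [17, 50]` → a = [8, 7, 2, 17, 50] (same object as b); b = [8, 7, 2, 17, 50] (same object as a)
`print(b)` → prints [8, 7, 2, 17, 50]
`x = (4, 5, 5)` → x = (4, 5, 5)
`y = x` → y = (4, 5, 5)
`x += (16, 29)` → x = (4, 5, 5, 16, 29)
`print(y)` → prints (4, 5, 5)

Answer:
[8, 7, 2, 17, 50]
(4, 5, 5)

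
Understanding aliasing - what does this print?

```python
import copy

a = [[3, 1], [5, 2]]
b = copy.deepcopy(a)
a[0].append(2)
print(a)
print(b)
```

Key concept: deep copy is fully independent.
Step by step:
`a = [[3, 1], [5, 2]]` → a = [[3, 1], [5, 2]]
`b = copy.deepcopy(a)` → b = [[3, 1], [5, 2]]
`a[0].append(2)` → a = [[3, 1, 2], [5, 2]]
`print(a)` → prints [[3, 1, 2], [5, 2]]
`print(b)` → prints [[3, 1], [5, 2]]

Answer:
[[3, 1, 2], [5, 2]]
[[3, 1], [5, 2]]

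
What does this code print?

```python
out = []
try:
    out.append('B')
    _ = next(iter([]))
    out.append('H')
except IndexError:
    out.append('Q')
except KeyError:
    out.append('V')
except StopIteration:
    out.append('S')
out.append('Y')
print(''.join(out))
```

Execution trace: 'B' (try body) → 'S' (except StopIteration) → 'Y' (after the try/except). Output: BSY

Answer: BSY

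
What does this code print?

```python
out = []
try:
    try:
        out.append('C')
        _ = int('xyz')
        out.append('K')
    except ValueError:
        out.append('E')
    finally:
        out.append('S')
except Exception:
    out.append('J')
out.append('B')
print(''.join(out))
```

Execution trace: 'C' (inner try body) → 'E' (inner except ValueError) → 'S' (inner finally) → 'B' (after the try/except). Output: CESB

Answer: CESB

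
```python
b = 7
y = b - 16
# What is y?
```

Trace:
`b = 7` → b = 7
`y = b - 16` → y = -9
So y = -9

Answer: -9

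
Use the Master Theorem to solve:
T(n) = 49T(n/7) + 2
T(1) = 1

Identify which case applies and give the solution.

a=49, b=7, f(n)=2. log_7(49) = 2. Since c=0 < 2, Case 1 applies: T(n) = Θ(n^log_b(a)) = O(n^2).

Answer: O(n^2) - Case 1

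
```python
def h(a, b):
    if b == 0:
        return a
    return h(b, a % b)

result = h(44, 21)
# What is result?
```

h(44, 21) -> h(21, 2) -> h(2, 1) -> h(1, 0) -> 1

Answer: 1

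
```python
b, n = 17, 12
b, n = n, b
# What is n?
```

Trace:
`b, n = 17, 12` → b = 17; n = 12
`b, n = n, b` → b = 12; n = 17
So n = 17

Answer: 17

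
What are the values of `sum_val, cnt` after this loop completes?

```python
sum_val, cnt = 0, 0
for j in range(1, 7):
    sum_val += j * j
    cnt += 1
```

Sum of squares and count
`sum_val, cnt` takes the values: (0, 0) → (1, 0) → (1, 1) → (5, 1) → (5, 2) → (14, 2) → (14, 3) → (30, 3) → (30, 4) → (55, 4) → (55, 5) → (91, 5) → (91, 6)

Answer: 91, 6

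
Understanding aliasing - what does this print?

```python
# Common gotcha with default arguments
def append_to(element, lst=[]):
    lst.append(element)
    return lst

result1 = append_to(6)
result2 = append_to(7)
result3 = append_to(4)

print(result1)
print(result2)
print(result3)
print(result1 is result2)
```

Key concept: mutable default argument gotcha.
Step by step:
`result1 = append_to(6)` → result1 = [6]
`result2 = append_to(7)` → result1 = [6, 7] (same object as result2); result2 = [6, 7] (same object as result1)
`result3 = append_to(4)` → result1 = [6, 7, 4] (same object as result2, result3); result2 = [6, 7, 4] (same object as result1, result3); result3 = [6, 7, 4] (same object as result1, result2)
`print(result1)` → prints [6, 7, 4]
`print(result2)` → prints [6, 7, 4]
`print(result3)` → prints [6, 7, 4]
`print(result1 is result2)` → prints True

Answer:
[6, 7, 4]
[6, 7, 4]
[6, 7, 4]
True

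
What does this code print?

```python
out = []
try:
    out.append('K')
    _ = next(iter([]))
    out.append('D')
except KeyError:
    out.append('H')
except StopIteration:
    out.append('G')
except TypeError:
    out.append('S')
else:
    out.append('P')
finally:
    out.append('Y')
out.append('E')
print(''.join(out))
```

Execution trace: 'K' (try body) → 'G' (except StopIteration) → 'Y' (finally) → 'E' (after the try/except). Output: KGYE

Answer: KGYE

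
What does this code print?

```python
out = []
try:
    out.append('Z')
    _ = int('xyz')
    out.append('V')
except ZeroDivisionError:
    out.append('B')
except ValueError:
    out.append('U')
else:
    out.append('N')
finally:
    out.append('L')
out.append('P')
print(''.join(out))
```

Execution trace: 'Z' (try body) → 'U' (except ValueError) → 'L' (finally) → 'P' (after the try/except). Output: ZULP

Answer: ZULP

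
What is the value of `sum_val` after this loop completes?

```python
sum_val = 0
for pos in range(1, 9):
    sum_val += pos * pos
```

Sum of squares 1² to 8² = 204
`sum_val` takes the values: 0 → 1 → 5 → 14 → 30 → 55 → 91 → 140 → 204

Answer: 204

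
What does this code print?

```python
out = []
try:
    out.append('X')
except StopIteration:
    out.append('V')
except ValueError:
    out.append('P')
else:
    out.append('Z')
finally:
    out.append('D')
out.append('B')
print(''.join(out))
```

Execution trace: 'X' (try body, no exception) → 'Z' (else) → 'D' (finally) → 'B' (after the try/except). Output: XZDB

Answer: XZDB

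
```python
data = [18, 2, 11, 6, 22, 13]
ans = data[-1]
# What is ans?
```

Trace:
`data = [18, 2, 11, 6, 22, 13]` → data = [18, 2, 11, 6, 22, 13]
`ans = data[-1]` → ans = 13
So ans = 13

Answer: 13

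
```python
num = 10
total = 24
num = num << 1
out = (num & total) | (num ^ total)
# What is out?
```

Trace:
`num = 10` → num = 10
`total = 24` → total = 24
`num = num << 1` → num = 20
`out = (num & total) | (num ^ total)` → out = 28
So out = 28

Answer: 28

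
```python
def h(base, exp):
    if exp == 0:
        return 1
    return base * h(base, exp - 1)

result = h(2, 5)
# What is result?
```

h(2, 5) = 2 * 2 * 2 * 2 * 2 = 32

Answer: 32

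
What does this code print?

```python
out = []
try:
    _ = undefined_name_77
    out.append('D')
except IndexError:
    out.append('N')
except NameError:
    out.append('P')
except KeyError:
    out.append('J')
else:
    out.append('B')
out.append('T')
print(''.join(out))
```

Execution trace: 'P' (except NameError) → 'T' (after the try/except). Output: PT

Answer: PT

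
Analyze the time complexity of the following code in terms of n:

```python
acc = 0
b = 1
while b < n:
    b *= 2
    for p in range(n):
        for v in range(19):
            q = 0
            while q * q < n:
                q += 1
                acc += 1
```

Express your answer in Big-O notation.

Each loop level contributes: log n × n × 1 × √n. Multiplying the contributions gives O(n√n log n).

Answer: O(n√n log n)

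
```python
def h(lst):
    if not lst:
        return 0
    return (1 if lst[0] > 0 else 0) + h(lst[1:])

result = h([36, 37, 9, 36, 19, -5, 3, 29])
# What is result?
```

Count of positive elements in [36, 37, 9, 36, 19, -5, 3, 29] = 7

Answer: 7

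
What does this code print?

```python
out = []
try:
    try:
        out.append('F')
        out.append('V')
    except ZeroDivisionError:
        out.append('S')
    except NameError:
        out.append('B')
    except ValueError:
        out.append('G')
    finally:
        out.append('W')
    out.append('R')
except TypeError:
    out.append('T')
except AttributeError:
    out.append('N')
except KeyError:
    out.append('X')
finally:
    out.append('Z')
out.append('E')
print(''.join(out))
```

Execution trace: 'F' (inner try body) → 'V' (inner try body, no exception) → 'W' (inner finally) → 'R' (try body, no exception) → 'Z' (finally) → 'E' (after the try/except). Output: FVWRZE

Answer: FVWRZE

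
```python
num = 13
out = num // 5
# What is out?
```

Trace:
`num = 13` → num = 13
`out = num // 5` → out = 2
So out = 2

Answer: 2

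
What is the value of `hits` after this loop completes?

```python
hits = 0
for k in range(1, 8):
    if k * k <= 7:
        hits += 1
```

Count numbers where k² ≤ 7
`hits` takes the values: 0 → 1 → 2

Answer: 2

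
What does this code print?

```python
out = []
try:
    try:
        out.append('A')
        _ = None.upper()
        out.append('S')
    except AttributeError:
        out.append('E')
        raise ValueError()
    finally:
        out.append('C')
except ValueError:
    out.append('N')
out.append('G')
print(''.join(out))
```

Execution trace: 'A' (try body) → 'E' (except AttributeError) → 'C' (finally) → 'N' (outer except ValueError) → 'G' (after the try/except). Output: AECNG

Answer: AECNG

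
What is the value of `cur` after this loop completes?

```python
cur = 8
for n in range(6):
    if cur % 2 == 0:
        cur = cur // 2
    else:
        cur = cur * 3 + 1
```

Collatz-style transformation from 8
`cur` takes the values: 8 → 4 → 2 → 1 → 4 → 2 → 1

Answer: 1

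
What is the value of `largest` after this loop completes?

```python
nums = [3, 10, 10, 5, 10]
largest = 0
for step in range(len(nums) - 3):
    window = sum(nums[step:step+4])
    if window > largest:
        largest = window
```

Max sum of 4-element window in [3, 10, 10, 5, 10]
`largest` takes the values: 0 → 28 → 35

Answer: 35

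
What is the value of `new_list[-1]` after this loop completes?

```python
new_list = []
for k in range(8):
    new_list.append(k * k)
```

Last element of squares 0 to 7
`new_list` takes the values: [] → [0] → [0, 1] → [0, 1, 4] → [0, 1, 4, 9] → [0, 1, 4, 9, 16] → [0, 1, 4, 9, 16, 25] → [0, 1, 4, 9, 16, 25, 36] → [0, 1, 4, 9, 16, 25, 36, 49]
So `new_list[-1]` = 49

Answer: 49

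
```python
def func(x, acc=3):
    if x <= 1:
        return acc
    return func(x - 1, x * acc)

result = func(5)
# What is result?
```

Accumulator trace (n, acc): (5, 3) -> (4, 15) -> (3, 60) -> (2, 180) -> (1, 360) -> return 360

Answer: 360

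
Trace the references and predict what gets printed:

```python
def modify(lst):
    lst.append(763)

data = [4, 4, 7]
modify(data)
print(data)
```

Key concept: function modifies passed list.
Step by step:
`data = [4, 4, 7]` → data = [4, 4, 7]
`modify(data)` → data = [4, 4, 7, 763]
`print(data)` → prints [4, 4, 7, 763]

Answer: [4, 4, 7, 763]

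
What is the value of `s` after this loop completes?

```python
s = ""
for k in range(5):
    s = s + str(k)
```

Concatenate digits 0 to 4
`s` takes the values: "" → "0" → "01" → "012" → "0123" → "01234"

Answer: "01234"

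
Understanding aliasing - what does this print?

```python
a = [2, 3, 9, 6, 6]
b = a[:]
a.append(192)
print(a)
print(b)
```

Key concept: slice [:] creates copy.
Step by step:
`a = [2, 3, 9, 6, 6]` → a = [2, 3, 9, 6, 6]
`b = a[:]` → b = [2, 3, 9, 6, 6]
`a.append(192)` → a = [2, 3, 9, 6, 6, 192]
`print(a)` → prints [2, 3, 9, 6, 6, 192]
`print(b)` → prints [2, 3, 9, 6, 6]

Answer:
[2, 3, 9, 6, 6, 192]
[2, 3, 9, 6, 6]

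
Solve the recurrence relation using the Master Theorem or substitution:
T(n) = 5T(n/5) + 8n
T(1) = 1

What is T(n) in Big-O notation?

By Master Theorem: a=5, b=5, f(n)=8n. Since log_5(5) = 1 and f(n) = Θ(n^1), Case 2 applies. T(n) = O(n log n).

Answer: O(n log n)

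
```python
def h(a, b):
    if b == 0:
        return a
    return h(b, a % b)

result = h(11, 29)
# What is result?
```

h(11, 29) -> h(29, 11) -> h(11, 7) -> h(7, 4) -> h(4, 3) -> h(3, 1) -> h(1, 0) -> 1

Answer: 1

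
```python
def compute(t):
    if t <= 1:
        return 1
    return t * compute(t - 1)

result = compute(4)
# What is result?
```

compute(4) = 4 * 3 * 2 * 1 = 24

Answer: 24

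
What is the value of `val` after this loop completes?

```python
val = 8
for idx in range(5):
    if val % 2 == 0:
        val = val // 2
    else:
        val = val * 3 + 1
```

Collatz-style transformation from 8
`val` takes the values: 8 → 4 → 2 → 1 → 4 → 2

Answer: 2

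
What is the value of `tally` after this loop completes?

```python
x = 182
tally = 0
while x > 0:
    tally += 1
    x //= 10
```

Count digits by repeated division by 10
`tally` takes the values: 0 → 1 → 2 → 3

Answer: 3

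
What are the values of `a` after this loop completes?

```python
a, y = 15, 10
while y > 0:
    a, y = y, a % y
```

GCD of 15 and 10
`a` takes the values: 15 → 10 → 5

Answer: 5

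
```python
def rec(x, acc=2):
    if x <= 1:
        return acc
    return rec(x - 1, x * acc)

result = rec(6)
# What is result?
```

Accumulator trace (n, acc): (6, 2) -> (5, 12) -> (4, 60) -> (3, 240) -> (2, 720) -> (1, 1440) -> return 1440

Answer: 1440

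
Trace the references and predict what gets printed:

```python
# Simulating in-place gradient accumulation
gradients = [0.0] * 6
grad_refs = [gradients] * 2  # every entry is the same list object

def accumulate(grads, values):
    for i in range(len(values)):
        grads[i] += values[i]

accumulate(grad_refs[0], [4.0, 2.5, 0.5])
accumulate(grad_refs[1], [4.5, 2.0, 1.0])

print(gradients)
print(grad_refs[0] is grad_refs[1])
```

Key concept: gradient accumulation aliasing.
Step by step:
`gradients = [0.0] * 6` → gradients = [0.0, 0.0, 0.0, 0.0, 0.0, 0.0]
`grad_refs = [gradients] * 2` → grad_refs = [[0.0, 0.0, 0.0, 0.0, 0.0, 0.0], [0.0, 0.0, 0.0, 0.0, 0.0, 0.0]]
`accumulate(grad_refs[0], [4.0, 2.5, 0.5])` → gradients = [4.0, 2.5, 0.5, 0.0, 0.0, 0.0]; grad_refs = [[4.0, 2.5, 0.5, 0.0, 0.0, 0.0], [4.0, 2.5, 0.5, 0.0, 0.0, 0.0]]
`accumulate(grad_refs[1], [4.5, 2.0, 1.0])` → gradients = [8.5, 4.5, 1.5, 0.0, 0.0, 0.0]; grad_refs = [[8.5, 4.5, 1.5, 0.0, 0.0, 0.0], [8.5, 4.5, 1.5, 0.0, 0.0, 0.0]]
`print(gradients)` → prints [8.5, 4.5, 1.5, 0.0, 0.0, 0.0]
`print(grad_refs[0] is grad_refs[1])` → prints True

Answer:
[8.5, 4.5, 1.5, 0.0, 0.0, 0.0]
True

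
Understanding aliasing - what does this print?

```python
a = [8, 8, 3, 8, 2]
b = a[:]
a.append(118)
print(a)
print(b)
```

Key concept: slice [:] creates copy.
Step by step:
`a = [8, 8, 3, 8, 2]` → a = [8, 8, 3, 8, 2]
`b = a[:]` → b = [8, 8, 3, 8, 2]
`a.append(118)` → a = [8, 8, 3, 8, 2, 118]
`print(a)` → prints [8, 8, 3, 8, 2, 118]
`print(b)` → prints [8, 8, 3, 8, 2]

Answer:
[8, 8, 3, 8, 2, 118]
[8, 8, 3, 8, 2]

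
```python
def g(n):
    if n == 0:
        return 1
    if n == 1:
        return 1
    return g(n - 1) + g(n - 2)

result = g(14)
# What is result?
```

Build up from base cases: g(0)=1, g(1)=1, g(2)=2, g(3)=3, g(4)=5, g(5)=8, g(6)=13, ..., g(14)=610

Answer: 610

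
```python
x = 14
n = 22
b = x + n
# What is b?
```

Trace:
`x = 14` → x = 14
`n = 22` → n = 22
`b = x + n` → b = 36
So b = 36

Answer: 36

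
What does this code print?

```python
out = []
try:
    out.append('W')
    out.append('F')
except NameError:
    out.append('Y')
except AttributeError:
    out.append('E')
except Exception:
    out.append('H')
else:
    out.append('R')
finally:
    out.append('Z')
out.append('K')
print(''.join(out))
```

Execution trace: 'W' (try body) → 'F' (try body, no exception) → 'R' (else) → 'Z' (finally) → 'K' (after the try/except). Output: WFRZK

Answer: WFRZK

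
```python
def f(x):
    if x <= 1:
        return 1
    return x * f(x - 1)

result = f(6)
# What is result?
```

f(6) = 6 * 5 * 4 * 3 * 2 * 1 = 720

Answer: 720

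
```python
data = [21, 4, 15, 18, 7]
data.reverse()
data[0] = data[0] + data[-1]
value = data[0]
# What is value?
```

Trace:
`data = [21, 4, 15, 18, 7]` → data = [21, 4, 15, 18, 7]
`data.reverse()` → data = [7, 18, 15, 4, 21]
`data[0] = data[0] + data[-1]` → data = [28, 18, 15, 4, 21]
`value = data[0]` → value = 28
So value = 28

Answer: 28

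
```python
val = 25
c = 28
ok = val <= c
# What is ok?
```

Trace:
`val = 25` → val = 25
`c = 28` → c = 28
`ok = val <= c` → ok = True
So ok = True

Answer: True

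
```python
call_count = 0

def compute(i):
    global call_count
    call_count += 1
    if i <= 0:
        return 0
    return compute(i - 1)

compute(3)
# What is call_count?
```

Linear recursion stepping by 1: 4 calls from i=3 down to ≤0.

Answer: 4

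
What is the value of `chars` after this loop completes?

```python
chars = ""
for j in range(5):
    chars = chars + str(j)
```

Concatenate digits 0 to 4
`chars` takes the values: "" → "0" → "01" → "012" → "0123" → "01234"

Answer: "01234"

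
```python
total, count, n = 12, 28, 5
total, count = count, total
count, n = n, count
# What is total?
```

Trace:
`total, count, n = 12, 28, 5` → total = 12; count = 28; n = 5
`total, count = count, total` → total = 28; count = 12
`count, n = n, count` → count = 5; n = 12
So total = 28

Answer: 28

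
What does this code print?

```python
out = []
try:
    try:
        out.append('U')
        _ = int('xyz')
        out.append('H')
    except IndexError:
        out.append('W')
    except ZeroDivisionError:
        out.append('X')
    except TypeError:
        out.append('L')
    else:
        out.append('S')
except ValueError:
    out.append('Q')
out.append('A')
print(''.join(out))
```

Execution trace: 'U' (try body) → 'Q' (outer except ValueError) → 'A' (after the try/except). Output: UQA

Answer: UQA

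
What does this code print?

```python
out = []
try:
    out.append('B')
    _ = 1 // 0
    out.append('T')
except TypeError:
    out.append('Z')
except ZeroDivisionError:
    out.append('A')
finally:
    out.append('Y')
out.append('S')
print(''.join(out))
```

Execution trace: 'B' (try body) → 'A' (except ZeroDivisionError) → 'Y' (finally) → 'S' (after the try/except). Output: BAYS

Answer: BAYS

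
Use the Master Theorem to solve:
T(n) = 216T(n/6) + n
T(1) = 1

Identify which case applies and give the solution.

a=216, b=6, f(n)=n. log_6(216) = 3. Since c=1 < 3, Case 1 applies: T(n) = Θ(n^log_b(a)) = O(n^3).

Answer: O(n^3) - Case 1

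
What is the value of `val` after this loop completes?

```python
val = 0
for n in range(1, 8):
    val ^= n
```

XOR of 1 to 7
`val` takes the values: 0 → 1 → 3 → 0 → 4 → 1 → 7 → 0

Answer: 0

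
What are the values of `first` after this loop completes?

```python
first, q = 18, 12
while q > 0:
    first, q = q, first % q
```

GCD of 18 and 12
`first` takes the values: 18 → 12 → 6

Answer: 6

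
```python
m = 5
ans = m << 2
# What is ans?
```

Trace:
`m = 5` → m = 5
`ans = m << 2` → ans = 20
So ans = 20

Answer: 20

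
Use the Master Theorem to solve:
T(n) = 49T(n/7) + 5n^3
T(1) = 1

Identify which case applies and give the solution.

a=49, b=7, f(n)=5n^3. log_7(49) = 2. Since c=3 > 2 and the regularity condition holds (49(n/7)^3 = (49/7^3)n^3 with 49/7^3 < 1), Case 3 applies: T(n) = Θ(f(n)) = O(n^3).

Answer: O(n^3) - Case 3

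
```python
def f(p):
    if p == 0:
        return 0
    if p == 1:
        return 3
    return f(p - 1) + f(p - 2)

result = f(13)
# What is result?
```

Build up from base cases: f(0)=0, f(1)=3, f(2)=3, f(3)=6, f(4)=9, f(5)=15, f(6)=24, ..., f(13)=699

Answer: 699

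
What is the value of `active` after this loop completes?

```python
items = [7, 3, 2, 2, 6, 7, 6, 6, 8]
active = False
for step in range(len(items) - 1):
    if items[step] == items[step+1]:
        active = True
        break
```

Check consecutive duplicates in [7, 3, 2, 2, 6, 7, 6, 6, 8]
`active` takes the values: False → True

Answer: True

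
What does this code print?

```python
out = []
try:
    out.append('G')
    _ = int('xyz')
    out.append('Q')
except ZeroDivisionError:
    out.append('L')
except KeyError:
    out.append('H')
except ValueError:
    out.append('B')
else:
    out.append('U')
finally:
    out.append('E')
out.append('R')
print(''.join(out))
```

Execution trace: 'G' (try body) → 'B' (except ValueError) → 'E' (finally) → 'R' (after the try/except). Output: GBER

Answer: GBER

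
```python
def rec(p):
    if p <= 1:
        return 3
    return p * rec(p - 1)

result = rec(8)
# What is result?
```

rec(8) = 8 * 7 * 6 * 5 * 4 * 3 * 2 * 3 = 120960

Answer: 120960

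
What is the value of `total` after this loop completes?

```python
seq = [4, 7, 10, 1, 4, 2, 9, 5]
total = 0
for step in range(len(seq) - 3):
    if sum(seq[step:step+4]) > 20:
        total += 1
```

Count windows with sum > 20
`total` takes the values: 0 → 1 → 2

Answer: 2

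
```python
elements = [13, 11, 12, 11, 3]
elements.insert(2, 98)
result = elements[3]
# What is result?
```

Trace:
`elements = [13, 11, 12, 11, 3]` → elements = [13, 11, 12, 11, 3]
`elements.insert(2, 98)` → elements = [13, 11, 98, 12, 11, 3]
`result = elements[3]` → result = 12
So result = 12

Answer: 12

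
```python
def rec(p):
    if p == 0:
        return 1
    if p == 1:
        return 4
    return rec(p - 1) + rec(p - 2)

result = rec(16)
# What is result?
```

Build up from base cases: rec(0)=1, rec(1)=4, rec(2)=5, rec(3)=9, rec(4)=14, rec(5)=23, rec(6)=37, ..., rec(16)=4558

Answer: 4558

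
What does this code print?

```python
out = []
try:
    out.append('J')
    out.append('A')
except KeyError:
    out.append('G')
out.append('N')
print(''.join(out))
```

Execution trace: 'J' (try body) → 'A' (try body, no exception) → 'N' (after the try/except). Output: JAN

Answer: JAN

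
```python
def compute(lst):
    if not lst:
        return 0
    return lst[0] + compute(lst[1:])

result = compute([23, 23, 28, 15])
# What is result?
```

23 + 23 + 28 + 15 + 0 = 89

Answer: 89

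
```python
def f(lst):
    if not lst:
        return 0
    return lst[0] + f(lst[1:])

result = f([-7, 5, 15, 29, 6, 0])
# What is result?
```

(-7) + 5 + 15 + 29 + 6 + 0 + 0 = 48

Answer: 48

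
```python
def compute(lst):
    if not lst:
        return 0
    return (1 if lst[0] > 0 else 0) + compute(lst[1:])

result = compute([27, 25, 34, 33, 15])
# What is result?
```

Count of positive elements in [27, 25, 34, 33, 15] = 5

Answer: 5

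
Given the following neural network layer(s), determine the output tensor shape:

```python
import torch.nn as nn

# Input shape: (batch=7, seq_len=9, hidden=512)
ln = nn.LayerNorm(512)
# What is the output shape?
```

Input: (7, 9, 512) -> Output: (7, 9, 512)

Answer: (7, 9, 512)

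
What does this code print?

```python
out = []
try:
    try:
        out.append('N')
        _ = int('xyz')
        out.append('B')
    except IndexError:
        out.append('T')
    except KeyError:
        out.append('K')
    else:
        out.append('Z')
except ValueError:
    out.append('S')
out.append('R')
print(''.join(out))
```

Execution trace: 'N' (try body) → 'S' (outer except ValueError) → 'R' (after the try/except). Output: NSR

Answer: NSR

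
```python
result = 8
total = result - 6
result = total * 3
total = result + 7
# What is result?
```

Trace:
`result = 8` → result = 8
`total = result - 6` → total = 2
`result = total * 3` → result = 6
`total = result + 7` → total = 13
So result = 6

Answer: 6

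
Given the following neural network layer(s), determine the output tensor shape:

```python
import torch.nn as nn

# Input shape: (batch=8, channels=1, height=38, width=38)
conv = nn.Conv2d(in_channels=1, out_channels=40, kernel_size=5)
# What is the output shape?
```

Input: (8, 1, 38, 38) -> Output: (8, 40, 34, 34)

Answer: (8, 40, 34, 34)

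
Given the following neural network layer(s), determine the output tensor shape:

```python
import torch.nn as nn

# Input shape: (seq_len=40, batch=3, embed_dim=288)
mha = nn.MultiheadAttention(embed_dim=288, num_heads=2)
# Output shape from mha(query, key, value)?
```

Input: (40, 3, 288) -> Output: (40, 3, 288)

Answer: (40, 3, 288)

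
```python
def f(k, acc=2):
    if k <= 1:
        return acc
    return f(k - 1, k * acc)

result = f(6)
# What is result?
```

Accumulator trace (n, acc): (6, 2) -> (5, 12) -> (4, 60) -> (3, 240) -> (2, 720) -> (1, 1440) -> return 1440

Answer: 1440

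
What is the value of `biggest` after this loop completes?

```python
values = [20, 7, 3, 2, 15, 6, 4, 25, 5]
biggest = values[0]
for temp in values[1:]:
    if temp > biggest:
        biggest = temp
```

Maximum of [20, 7, 3, 2, 15, 6, 4, 25, 5]
`biggest` takes the values: 20 → 25

Answer: 25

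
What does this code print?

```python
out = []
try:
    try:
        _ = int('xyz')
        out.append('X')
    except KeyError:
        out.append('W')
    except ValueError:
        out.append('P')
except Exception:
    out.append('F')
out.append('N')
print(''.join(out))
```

Execution trace: 'P' (inner except ValueError) → 'N' (after the try/except). Output: PN

Answer: PN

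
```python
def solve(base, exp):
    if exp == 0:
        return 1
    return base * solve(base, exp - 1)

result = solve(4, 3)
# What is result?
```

solve(4, 3) = 4 * 4 * 4 = 64

Answer: 64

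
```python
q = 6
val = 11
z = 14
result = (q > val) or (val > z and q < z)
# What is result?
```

Trace:
`q = 6` → q = 6
`val = 11` → val = 11
`z = 14` → z = 14
`result = (q > val) or (val > z and q < z)` → result = False
So result = False

Answer: False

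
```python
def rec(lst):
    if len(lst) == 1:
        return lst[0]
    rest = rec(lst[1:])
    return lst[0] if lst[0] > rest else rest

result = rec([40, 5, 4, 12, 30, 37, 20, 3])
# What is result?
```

Recursive max over [40, 5, 4, 12, 30, 37, 20, 3] = 40

Answer: 40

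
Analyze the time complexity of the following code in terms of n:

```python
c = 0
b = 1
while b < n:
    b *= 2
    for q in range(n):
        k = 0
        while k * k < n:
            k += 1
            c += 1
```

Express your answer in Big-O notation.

Each loop level contributes: log n × n × √n. Multiplying the contributions gives O(n√n log n).

Answer: O(n√n log n)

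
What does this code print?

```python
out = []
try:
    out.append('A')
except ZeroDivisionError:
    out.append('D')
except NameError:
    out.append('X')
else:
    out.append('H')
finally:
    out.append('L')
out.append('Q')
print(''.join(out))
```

Execution trace: 'A' (try body, no exception) → 'H' (else) → 'L' (finally) → 'Q' (after the try/except). Output: AHLQ

Answer: AHLQ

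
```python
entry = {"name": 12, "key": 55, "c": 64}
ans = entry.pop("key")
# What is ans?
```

Trace:
`entry = {"name": 12, "key": 55, "c": 64}` → entry = {'name': 12, 'key': 55, 'c': 64}
`ans = entry.pop("key")` → entry = {'name': 12, 'c': 64}; ans = 55
So ans = 55

Answer: 55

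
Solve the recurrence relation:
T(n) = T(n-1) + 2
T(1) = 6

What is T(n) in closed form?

Unrolling: T(n) = T(1) + 2·(n-1) = 6 + 2(n-1) = 2n + 4.

Answer: T(n) = 2n + 4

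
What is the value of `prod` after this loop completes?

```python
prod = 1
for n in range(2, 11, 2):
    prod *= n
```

Product of even numbers 2 to 10
`prod` takes the values: 1 → 2 → 8 → 48 → 384 → 3840

Answer: 3840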